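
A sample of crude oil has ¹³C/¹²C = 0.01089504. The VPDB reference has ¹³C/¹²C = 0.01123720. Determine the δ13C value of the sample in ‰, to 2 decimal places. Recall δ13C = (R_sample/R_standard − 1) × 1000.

-30.45‰

δ13C = (R_sample / R_standard − 1) × 1000
R_sample / R_standard = 0.01089504 / 0.01123720 = 0.969551
δ13C = (0.969551 − 1) × 1000 = -30.449‰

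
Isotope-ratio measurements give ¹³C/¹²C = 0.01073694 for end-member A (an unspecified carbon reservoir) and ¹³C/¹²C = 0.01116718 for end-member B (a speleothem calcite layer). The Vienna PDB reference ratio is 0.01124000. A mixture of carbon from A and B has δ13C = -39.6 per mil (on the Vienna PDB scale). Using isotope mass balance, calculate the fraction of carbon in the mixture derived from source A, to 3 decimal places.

δ_A = (0.01073694/0.01124000 − 1)×1000 = (0.955244 − 1)×1000 = -44.756 per mil
δ_B = (0.01116718/0.01124000 − 1)×1000 = (0.993521 − 1)×1000 = -6.479 per mil
f_A = (δ_mix − δ_B)/(δ_A − δ_B) = (-39.6 − (-6.479))/(-44.756 − (-6.479))
f_A = -33.121 / -38.278 = 0.8653

0.865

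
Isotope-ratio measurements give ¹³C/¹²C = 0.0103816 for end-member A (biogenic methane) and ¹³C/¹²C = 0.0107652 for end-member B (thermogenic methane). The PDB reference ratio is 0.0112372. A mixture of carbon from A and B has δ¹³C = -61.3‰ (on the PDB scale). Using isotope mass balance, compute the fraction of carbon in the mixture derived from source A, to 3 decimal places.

0.565

δ_A = (0.0103816/0.0112372 − 1)×1000 = (0.923860 − 1)×1000 = -76.140‰
δ_B = (0.0107652/0.0112372 − 1)×1000 = (0.957997 − 1)×1000 = -42.003‰
f_A = (δ_mix − δ_B)/(δ_A − δ_B) = (-61.3 − (-42.003))/(-76.140 − (-42.003))
f_A = -19.297 / -34.137 = 0.5653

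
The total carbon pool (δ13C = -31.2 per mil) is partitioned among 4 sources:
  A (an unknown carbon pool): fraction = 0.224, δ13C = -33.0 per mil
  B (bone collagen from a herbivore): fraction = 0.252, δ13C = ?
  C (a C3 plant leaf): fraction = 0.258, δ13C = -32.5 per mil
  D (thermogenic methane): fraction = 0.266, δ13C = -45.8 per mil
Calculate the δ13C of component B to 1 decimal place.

Isotope mass balance: δ_bulk = Σ fᵢ·δᵢ.
-31.2 = 0.224×(-33.0) + 0.252×δ_B + 0.258×(-32.5) + 0.266×(-45.8)
0.252·δ_B = -31.2 − (-27.960) = -3.240
δ_B = -3.240 / 0.252 = -12.86 per mil

-12.9 per mil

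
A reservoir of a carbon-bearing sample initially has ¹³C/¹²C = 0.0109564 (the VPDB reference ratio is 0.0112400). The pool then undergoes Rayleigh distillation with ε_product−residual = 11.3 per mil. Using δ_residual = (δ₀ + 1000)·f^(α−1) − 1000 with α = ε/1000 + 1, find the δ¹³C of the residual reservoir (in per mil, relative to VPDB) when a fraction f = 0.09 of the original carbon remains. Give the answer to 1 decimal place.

-51.4 per mil

δ₀ = (0.0109564/0.0112400 − 1)×1000 = (0.974769 − 1)×1000 = -25.231 per mil
α − 1 = ε/1000 = 0.0113
f^(α−1) = 0.09^(0.0113) = 0.973157
δ_res = (-25.231 + 1000) × 0.973157 − 1000 = 948.603 − 1000 = -51.40 per mil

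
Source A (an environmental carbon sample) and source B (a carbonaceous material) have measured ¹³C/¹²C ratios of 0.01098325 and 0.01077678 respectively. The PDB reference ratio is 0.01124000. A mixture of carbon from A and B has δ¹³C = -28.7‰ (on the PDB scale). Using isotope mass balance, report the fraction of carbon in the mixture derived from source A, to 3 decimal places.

0.681

δ_A = (0.01098325/0.01124000 − 1)×1000 = (0.977157 − 1)×1000 = -22.843‰
δ_B = (0.01077678/0.01124000 − 1)×1000 = (0.958788 − 1)×1000 = -41.212‰
f_A = (δ_mix − δ_B)/(δ_A − δ_B) = (-28.7 − (-41.212))/(-22.843 − (-41.212))
f_A = 12.512 / 18.369 = 0.6811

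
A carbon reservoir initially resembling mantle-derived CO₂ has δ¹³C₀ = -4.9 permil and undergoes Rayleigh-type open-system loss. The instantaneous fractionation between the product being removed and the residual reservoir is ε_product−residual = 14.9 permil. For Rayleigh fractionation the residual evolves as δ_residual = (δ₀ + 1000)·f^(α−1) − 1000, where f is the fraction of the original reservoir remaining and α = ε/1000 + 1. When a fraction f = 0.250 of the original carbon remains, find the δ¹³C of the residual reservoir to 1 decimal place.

Rayleigh residual: δ_res = (δ₀ + 1000)·f^(α−1) − 1000
α = ε/1000 + 1 = 1.01490, so α − 1 = 0.01490
f^(α−1) = 0.250^(0.01490) = 0.979556
δ_res = (-4.9 + 1000) × 0.979556 − 1000 = 974.756 − 1000 = -25.24 permil

-25.2 permil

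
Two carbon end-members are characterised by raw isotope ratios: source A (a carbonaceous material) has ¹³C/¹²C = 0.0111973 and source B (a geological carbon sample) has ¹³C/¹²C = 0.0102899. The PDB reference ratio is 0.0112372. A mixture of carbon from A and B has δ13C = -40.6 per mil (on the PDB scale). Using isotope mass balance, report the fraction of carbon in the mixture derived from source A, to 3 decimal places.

δ_A = (0.0111973/0.0112372 − 1)×1000 = (0.996449 − 1)×1000 = -3.551 per mil
δ_B = (0.0102899/0.0112372 − 1)×1000 = (0.915700 − 1)×1000 = -84.300 per mil
f_A = (δ_mix − δ_B)/(δ_A − δ_B) = (-40.6 − (-84.300))/(-3.551 − (-84.300))
f_A = 43.700 / 80.750 = 0.5412

0.541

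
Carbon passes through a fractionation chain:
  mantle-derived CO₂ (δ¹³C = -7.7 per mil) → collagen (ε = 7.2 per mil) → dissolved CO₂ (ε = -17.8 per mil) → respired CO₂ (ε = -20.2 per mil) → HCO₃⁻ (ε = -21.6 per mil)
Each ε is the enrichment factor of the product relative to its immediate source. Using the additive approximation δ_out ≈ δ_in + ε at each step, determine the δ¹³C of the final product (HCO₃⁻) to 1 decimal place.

step 1: δ ≈ -7.7 + (7.2) = -0.5 per mil
step 2: δ ≈ -0.5 + (-17.8) = -18.3 per mil
step 3: δ ≈ -18.3 + (-20.2) = -38.5 per mil
step 4: δ ≈ -38.5 + (-21.6) = -60.1 per mil

-60.1 per mil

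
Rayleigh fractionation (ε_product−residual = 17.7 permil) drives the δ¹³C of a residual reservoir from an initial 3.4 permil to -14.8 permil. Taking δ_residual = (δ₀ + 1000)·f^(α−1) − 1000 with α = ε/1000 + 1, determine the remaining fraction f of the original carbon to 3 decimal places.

α − 1 = ε/1000 = 0.0177
(δ_res + 1000)/(δ₀ + 1000) = (-14.8 + 1000)/(3.4 + 1000) = 985.2/1003.4 = 0.981862
f = 0.981862^(1/0.0177) = exp(ln(0.981862)/0.0177) = exp(-0.01830/0.0177)
f = exp(-1.0342) = 0.3555

0.356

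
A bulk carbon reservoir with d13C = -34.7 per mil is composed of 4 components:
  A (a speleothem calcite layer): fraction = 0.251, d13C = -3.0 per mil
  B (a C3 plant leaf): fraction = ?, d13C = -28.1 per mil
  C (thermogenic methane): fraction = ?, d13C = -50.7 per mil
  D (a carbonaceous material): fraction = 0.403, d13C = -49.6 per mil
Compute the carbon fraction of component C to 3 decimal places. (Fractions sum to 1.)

0.187

Let f_C and f_B be the unknown fractions; fractions sum to 1 so f_C + f_B = 0.346.
Mass balance: Σ fᵢ·δᵢ = δ_bulk ⇒ f_C·(-50.7) + f_B·(-28.1) = -34.7 − (-20.742) = -13.958
Substitute f_B = 0.346 − f_C:
f_C·(-50.7 − -28.1) = -13.958 − 0.346×(-28.1) = -4.236
f_C = -4.236 / -22.6 = 0.1874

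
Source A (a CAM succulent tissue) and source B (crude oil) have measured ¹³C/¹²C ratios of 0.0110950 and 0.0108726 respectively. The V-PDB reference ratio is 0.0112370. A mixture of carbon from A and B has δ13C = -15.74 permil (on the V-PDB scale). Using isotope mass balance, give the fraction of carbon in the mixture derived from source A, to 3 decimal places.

δ_A = (0.0110950/0.0112370 − 1)×1000 = (0.987363 − 1)×1000 = -12.637 permil
δ_B = (0.0108726/0.0112370 − 1)×1000 = (0.967571 − 1)×1000 = -32.429 permil
f_A = (δ_mix − δ_B)/(δ_A − δ_B) = (-15.74 − (-32.429))/(-12.637 − (-32.429))
f_A = 16.689 / 19.792 = 0.8432

0.843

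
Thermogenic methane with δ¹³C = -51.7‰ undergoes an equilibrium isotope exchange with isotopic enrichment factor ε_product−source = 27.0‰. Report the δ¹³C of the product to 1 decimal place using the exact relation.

Exactly, δ_product = (δ_source + 1000)·(ε/1000 + 1) − 1000.
δ_product = (-51.7 + 1000) × (27.0/1000 + 1) − 1000
δ_product = -26.10‰

-26.1‰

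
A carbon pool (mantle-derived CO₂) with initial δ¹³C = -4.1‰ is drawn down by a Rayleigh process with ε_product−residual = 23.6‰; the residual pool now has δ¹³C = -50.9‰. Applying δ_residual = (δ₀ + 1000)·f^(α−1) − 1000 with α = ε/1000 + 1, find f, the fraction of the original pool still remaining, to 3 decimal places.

0.130

α − 1 = ε/1000 = 0.0236
(δ_res + 1000)/(δ₀ + 1000) = (-50.9 + 1000)/(-4.1 + 1000) = 949.1/995.9 = 0.953007
f = 0.953007^(1/0.0236) = exp(ln(0.953007)/0.0236) = exp(-0.04813/0.0236)
f = exp(-2.0395) = 0.1301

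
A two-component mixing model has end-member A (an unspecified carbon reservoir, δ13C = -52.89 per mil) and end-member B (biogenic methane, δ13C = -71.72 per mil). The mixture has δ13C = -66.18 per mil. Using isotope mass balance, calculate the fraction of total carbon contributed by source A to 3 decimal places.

0.294

δ_mix = f_A·δ_A + (1 − f_A)·δ_B  ⇒  f_A = (δ_mix − δ_B)/(δ_A − δ_B)
f_A = (-66.18 − (-71.72)) / (-52.89 − (-71.72))
f_A = 5.54 / 18.83 = 0.2942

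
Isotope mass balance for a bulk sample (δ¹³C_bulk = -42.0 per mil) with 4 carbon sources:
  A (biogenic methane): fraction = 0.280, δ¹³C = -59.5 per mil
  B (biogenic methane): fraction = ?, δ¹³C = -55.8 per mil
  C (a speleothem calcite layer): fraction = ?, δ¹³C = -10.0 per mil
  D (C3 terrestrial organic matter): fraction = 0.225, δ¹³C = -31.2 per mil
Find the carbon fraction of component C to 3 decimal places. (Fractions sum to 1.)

0.203

Let f_C and f_B be the unknown fractions; fractions sum to 1 so f_C + f_B = 0.495.
Mass balance: Σ fᵢ·δᵢ = δ_bulk ⇒ f_C·(-10.0) + f_B·(-55.8) = -42.0 − (-23.680) = -18.320
Substitute f_B = 0.495 − f_C:
f_C·(-10.0 − -55.8) = -18.320 − 0.495×(-55.8) = 9.301
f_C = 9.301 / 45.8 = 0.2031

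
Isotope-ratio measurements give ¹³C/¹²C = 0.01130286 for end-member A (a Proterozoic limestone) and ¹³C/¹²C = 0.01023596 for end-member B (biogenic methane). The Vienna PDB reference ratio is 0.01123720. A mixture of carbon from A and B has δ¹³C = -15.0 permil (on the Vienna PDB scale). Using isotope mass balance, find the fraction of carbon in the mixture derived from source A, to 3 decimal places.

δ_A = (0.01130286/0.01123720 − 1)×1000 = (1.005843 − 1)×1000 = 5.843 permil
δ_B = (0.01023596/0.01123720 − 1)×1000 = (0.910900 − 1)×1000 = -89.100 permil
f_A = (δ_mix − δ_B)/(δ_A − δ_B) = (-15.0 − (-89.100))/(5.843 − (-89.100))
f_A = 74.100 / 94.944 = 0.7805

0.780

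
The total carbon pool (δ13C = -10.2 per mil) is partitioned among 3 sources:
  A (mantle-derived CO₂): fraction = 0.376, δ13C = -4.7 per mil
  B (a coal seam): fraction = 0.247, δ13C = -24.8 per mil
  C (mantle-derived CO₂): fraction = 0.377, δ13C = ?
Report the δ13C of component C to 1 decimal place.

Isotope mass balance: δ_bulk = Σ fᵢ·δᵢ.
-10.2 = 0.376×(-4.7) + 0.247×(-24.8) + 0.377×δ_C
0.377·δ_C = -10.2 − (-7.893) = -2.307
δ_C = -2.307 / 0.377 = -6.12 per mil

-6.1 per mil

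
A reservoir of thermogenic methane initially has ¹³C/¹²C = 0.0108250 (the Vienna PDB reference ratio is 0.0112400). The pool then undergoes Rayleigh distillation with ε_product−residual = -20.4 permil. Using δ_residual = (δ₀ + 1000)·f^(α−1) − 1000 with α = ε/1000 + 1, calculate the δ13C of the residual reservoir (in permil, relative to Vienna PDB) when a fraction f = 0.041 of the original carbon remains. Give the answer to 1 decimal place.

δ₀ = (0.0108250/0.0112400 − 1)×1000 = (0.963078 − 1)×1000 = -36.922 permil
α − 1 = ε/1000 = -0.0204
f^(α−1) = 0.041^(-0.0204) = 1.067331
δ_res = (-36.922 + 1000) × 1.067331 − 1000 = 1027.924 − 1000 = 27.92 permil

27.9 permil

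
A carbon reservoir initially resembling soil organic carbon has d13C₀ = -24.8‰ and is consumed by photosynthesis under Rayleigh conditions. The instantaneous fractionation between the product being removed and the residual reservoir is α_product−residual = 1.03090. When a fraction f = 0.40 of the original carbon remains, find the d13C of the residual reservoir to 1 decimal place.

Rayleigh residual: δ_res = (δ₀ + 1000)·f^(α−1) − 1000
α − 1 = 0.03090
f^(α−1) = 0.40^(0.03090) = 0.972084
δ_res = (-24.8 + 1000) × 0.972084 − 1000 = 947.976 − 1000 = -52.02‰

-52.0‰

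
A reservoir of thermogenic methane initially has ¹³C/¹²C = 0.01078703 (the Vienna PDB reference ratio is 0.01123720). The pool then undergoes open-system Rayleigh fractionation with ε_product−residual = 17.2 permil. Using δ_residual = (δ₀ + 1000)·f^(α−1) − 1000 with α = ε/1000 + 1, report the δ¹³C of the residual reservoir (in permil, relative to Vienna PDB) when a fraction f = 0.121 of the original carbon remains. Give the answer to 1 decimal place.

-74.3 permil

δ₀ = (0.01078703/0.01123720 − 1)×1000 = (0.959939 − 1)×1000 = -40.061 permil
α − 1 = ε/1000 = 0.0172
f^(α−1) = 0.121^(0.0172) = 0.964326
δ_res = (-40.061 + 1000) × 0.964326 − 1000 = 925.695 − 1000 = -74.31 permil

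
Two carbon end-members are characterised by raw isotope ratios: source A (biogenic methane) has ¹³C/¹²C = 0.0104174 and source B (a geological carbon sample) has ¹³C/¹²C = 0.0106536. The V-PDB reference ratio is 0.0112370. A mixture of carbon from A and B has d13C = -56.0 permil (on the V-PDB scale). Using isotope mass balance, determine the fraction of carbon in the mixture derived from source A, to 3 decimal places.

0.194

δ_A = (0.0104174/0.0112370 − 1)×1000 = (0.927062 − 1)×1000 = -72.938 permil
δ_B = (0.0106536/0.0112370 − 1)×1000 = (0.948082 − 1)×1000 = -51.918 permil
f_A = (δ_mix − δ_B)/(δ_A − δ_B) = (-56.0 − (-51.918))/(-72.938 − (-51.918))
f_A = -4.082 / -21.020 = 0.1942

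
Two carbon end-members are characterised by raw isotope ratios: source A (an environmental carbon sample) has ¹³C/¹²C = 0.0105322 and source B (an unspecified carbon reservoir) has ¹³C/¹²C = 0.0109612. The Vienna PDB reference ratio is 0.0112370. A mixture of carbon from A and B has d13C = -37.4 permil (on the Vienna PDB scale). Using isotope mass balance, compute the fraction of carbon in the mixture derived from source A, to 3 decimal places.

δ_A = (0.0105322/0.0112370 − 1)×1000 = (0.937279 − 1)×1000 = -62.721 permil
δ_B = (0.0109612/0.0112370 − 1)×1000 = (0.975456 − 1)×1000 = -24.544 permil
f_A = (δ_mix − δ_B)/(δ_A − δ_B) = (-37.4 − (-24.544))/(-62.721 − (-24.544))
f_A = -12.856 / -38.177 = 0.3367

0.337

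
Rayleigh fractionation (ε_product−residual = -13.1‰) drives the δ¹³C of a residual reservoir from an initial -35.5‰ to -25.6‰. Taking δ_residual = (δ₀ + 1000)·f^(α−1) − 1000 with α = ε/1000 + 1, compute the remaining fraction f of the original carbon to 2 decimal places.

0.46

α − 1 = ε/1000 = -0.0131
(δ_res + 1000)/(δ₀ + 1000) = (-25.6 + 1000)/(-35.5 + 1000) = 974.4/964.5 = 1.010264
f = 1.010264^(1/-0.0131) = exp(ln(1.010264)/-0.0131) = exp(0.01021/-0.0131)
f = exp(-0.7795) = 0.4586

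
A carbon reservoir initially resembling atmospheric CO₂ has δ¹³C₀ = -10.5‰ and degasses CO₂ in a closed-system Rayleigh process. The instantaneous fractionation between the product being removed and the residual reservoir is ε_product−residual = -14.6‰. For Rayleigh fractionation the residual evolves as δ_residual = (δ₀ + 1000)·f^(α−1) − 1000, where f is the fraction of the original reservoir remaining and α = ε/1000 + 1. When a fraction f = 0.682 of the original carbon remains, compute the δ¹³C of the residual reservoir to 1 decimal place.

Rayleigh residual: δ_res = (δ₀ + 1000)·f^(α−1) − 1000
α = ε/1000 + 1 = 0.98540, so α − 1 = -0.01460
f^(α−1) = 0.682^(-0.01460) = 1.005603
δ_res = (-10.5 + 1000) × 1.005603 − 1000 = 995.045 − 1000 = -4.96‰

-5.0‰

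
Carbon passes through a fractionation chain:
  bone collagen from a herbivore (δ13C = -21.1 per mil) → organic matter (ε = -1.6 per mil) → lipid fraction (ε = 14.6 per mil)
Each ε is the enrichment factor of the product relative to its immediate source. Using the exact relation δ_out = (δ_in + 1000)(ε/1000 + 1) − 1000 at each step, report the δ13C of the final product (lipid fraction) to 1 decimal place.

-8.4 per mil

step 1: δ = (-21.10 + 1000)·(-1.6/1000 + 1) − 1000 = -22.67 per mil
step 2: δ = (-22.67 + 1000)·(14.6/1000 + 1) − 1000 = -8.40 per mil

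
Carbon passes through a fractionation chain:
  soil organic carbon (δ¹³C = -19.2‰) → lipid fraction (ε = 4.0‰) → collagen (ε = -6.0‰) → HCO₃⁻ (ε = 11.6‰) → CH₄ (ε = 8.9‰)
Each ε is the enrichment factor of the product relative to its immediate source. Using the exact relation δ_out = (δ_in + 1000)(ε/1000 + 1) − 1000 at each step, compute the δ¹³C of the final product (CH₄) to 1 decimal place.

-1.0‰

step 1: δ = (-19.20 + 1000)·(4.0/1000 + 1) − 1000 = -15.28‰
step 2: δ = (-15.28 + 1000)·(-6.0/1000 + 1) − 1000 = -21.19‰
step 3: δ = (-21.19 + 1000)·(11.6/1000 + 1) − 1000 = -9.83‰
step 4: δ = (-9.83 + 1000)·(8.9/1000 + 1) − 1000 = -1.02‰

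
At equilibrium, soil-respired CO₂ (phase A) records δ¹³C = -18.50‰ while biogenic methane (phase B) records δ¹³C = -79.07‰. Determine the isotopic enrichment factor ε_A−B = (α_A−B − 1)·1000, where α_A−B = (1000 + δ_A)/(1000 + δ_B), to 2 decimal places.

65.77‰

α_A−B = (1000 + -18.50) / (1000 + -79.07) = 981.50 / 920.93 = 1.065770
ε_A−B = (1.065770 − 1) × 1000 = 65.770‰
(The approximation ε ≈ δ_A − δ_B would give 60.57‰.)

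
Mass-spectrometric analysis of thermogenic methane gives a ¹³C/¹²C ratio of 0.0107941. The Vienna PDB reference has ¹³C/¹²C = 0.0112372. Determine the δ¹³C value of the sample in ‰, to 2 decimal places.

δ¹³C = (R_sample / R_standard − 1) × 1000
R_sample / R_standard = 0.0107941 / 0.0112372 = 0.960568
δ¹³C = (0.960568 − 1) × 1000 = -39.432‰

-39.43‰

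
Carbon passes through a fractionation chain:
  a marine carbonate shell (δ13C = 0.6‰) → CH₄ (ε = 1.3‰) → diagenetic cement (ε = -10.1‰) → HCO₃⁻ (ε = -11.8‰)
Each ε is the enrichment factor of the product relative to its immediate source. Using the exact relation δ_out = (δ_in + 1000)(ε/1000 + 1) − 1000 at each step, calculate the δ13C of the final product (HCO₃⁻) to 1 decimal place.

step 1: δ = (0.60 + 1000)·(1.3/1000 + 1) − 1000 = 1.90‰
step 2: δ = (1.90 + 1000)·(-10.1/1000 + 1) − 1000 = -8.22‰
step 3: δ = (-8.22 + 1000)·(-11.8/1000 + 1) − 1000 = -19.92‰

-19.9‰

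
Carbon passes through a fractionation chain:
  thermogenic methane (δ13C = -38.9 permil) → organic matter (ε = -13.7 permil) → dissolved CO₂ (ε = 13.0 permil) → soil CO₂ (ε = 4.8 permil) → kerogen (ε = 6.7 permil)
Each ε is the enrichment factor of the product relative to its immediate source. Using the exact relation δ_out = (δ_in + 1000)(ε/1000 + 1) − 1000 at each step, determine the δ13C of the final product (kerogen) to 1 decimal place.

-28.7 permil

step 1: δ = (-38.90 + 1000)·(-13.7/1000 + 1) − 1000 = -52.07 permil
step 2: δ = (-52.07 + 1000)·(13.0/1000 + 1) − 1000 = -39.74 permil
step 3: δ = (-39.74 + 1000)·(4.8/1000 + 1) − 1000 = -35.13 permil
step 4: δ = (-35.13 + 1000)·(6.7/1000 + 1) − 1000 = -28.67 permil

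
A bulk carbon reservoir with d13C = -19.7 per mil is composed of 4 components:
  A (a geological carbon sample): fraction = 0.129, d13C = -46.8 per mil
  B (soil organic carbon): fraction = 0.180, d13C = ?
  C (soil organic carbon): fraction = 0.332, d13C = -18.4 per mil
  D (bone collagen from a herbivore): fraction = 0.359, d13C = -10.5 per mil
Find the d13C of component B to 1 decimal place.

Isotope mass balance: δ_bulk = Σ fᵢ·δᵢ.
-19.7 = 0.129×(-46.8) + 0.180×δ_B + 0.332×(-18.4) + 0.359×(-10.5)
0.180·δ_B = -19.7 − (-15.915) = -3.785
δ_B = -3.785 / 0.180 = -21.03 per mil

-21.0 per mil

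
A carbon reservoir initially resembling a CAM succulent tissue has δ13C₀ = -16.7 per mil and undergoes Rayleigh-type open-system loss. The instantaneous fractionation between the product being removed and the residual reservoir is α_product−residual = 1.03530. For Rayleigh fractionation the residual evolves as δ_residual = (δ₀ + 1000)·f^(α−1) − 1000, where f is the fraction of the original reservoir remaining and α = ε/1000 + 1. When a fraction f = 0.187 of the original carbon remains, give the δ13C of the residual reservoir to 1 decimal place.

-73.2 per mil

Rayleigh residual: δ_res = (δ₀ + 1000)·f^(α−1) − 1000
α − 1 = 0.03530
f^(α−1) = 0.187^(0.03530) = 0.942532
δ_res = (-16.7 + 1000) × 0.942532 − 1000 = 926.792 − 1000 = -73.21 per mil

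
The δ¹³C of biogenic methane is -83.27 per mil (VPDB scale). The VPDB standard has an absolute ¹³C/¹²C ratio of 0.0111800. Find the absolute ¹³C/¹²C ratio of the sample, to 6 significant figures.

R_sample = R_standard × (δ¹³C/1000 + 1)
R_sample = 0.0111800 × (-83.27/1000 + 1) = 0.0111800 × 0.916730
R_sample = 0.0102490

0.0102490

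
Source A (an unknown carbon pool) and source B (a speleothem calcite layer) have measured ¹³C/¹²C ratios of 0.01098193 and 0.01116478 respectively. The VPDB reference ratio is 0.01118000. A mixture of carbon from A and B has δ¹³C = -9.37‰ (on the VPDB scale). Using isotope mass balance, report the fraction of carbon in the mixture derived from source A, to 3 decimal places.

δ_A = (0.01098193/0.01118000 − 1)×1000 = (0.982284 − 1)×1000 = -17.716‰
δ_B = (0.01116478/0.01118000 − 1)×1000 = (0.998639 − 1)×1000 = -1.361‰
f_A = (δ_mix − δ_B)/(δ_A − δ_B) = (-9.37 − (-1.361))/(-17.716 − (-1.361))
f_A = -8.009 / -16.355 = 0.4897

0.490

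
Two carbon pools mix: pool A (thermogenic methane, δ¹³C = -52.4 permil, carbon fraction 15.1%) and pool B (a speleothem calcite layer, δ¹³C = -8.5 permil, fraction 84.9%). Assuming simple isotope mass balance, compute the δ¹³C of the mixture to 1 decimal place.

δ_mix = f_A·δ_A + f_B·δ_B
δ_mix = 0.151 × (-52.4) + 0.849 × (-8.5)
δ_mix = -7.91 + -7.22 = -15.13 permil

-15.1 permil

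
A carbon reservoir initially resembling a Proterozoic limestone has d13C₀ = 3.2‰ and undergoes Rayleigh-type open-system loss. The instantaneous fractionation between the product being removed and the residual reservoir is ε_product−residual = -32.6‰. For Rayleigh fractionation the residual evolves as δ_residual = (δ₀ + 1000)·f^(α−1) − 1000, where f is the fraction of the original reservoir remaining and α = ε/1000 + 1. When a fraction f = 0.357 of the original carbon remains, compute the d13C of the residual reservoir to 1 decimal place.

Rayleigh residual: δ_res = (δ₀ + 1000)·f^(α−1) − 1000
α = ε/1000 + 1 = 0.96740, so α − 1 = -0.03260
f^(α−1) = 0.357^(-0.03260) = 1.034149
δ_res = (3.2 + 1000) × 1.034149 − 1000 = 1037.458 − 1000 = 37.46‰

37.5‰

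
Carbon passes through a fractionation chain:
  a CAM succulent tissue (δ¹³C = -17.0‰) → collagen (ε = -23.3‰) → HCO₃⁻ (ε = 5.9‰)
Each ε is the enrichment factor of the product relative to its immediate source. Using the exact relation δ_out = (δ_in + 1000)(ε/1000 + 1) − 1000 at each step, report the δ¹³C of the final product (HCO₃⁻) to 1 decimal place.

step 1: δ = (-17.00 + 1000)·(-23.3/1000 + 1) − 1000 = -39.90‰
step 2: δ = (-39.90 + 1000)·(5.9/1000 + 1) − 1000 = -34.24‰

-34.2‰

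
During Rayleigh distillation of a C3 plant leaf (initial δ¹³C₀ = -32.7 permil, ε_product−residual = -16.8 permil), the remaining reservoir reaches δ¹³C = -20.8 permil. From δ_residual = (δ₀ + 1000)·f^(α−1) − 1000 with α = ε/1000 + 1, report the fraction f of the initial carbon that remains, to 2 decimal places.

α − 1 = ε/1000 = -0.0168
(δ_res + 1000)/(δ₀ + 1000) = (-20.8 + 1000)/(-32.7 + 1000) = 979.2/967.3 = 1.012302
f = 1.012302^(1/-0.0168) = exp(ln(1.012302)/-0.0168) = exp(0.01223/-0.0168)
f = exp(-0.7278) = 0.4830

0.48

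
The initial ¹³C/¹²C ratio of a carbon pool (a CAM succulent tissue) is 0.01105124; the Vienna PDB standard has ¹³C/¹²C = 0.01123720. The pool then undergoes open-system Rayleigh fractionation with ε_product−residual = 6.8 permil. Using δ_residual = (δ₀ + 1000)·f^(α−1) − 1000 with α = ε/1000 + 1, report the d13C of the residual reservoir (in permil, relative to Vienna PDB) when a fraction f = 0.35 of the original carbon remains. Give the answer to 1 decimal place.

-23.5 permil

δ₀ = (0.01105124/0.01123720 − 1)×1000 = (0.983451 − 1)×1000 = -16.549 permil
α − 1 = ε/1000 = 0.0068
f^(α−1) = 0.35^(0.0068) = 0.992887
δ_res = (-16.549 + 1000) × 0.992887 − 1000 = 976.456 − 1000 = -23.54 permil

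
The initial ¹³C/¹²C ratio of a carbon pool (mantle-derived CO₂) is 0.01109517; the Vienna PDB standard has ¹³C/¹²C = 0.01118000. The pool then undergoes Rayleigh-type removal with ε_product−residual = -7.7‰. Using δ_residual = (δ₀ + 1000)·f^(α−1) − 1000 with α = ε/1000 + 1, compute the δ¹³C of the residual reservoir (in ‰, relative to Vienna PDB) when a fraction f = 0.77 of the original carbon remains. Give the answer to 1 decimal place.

δ₀ = (0.01109517/0.01118000 − 1)×1000 = (0.992412 − 1)×1000 = -7.588‰
α − 1 = ε/1000 = -0.0077
f^(α−1) = 0.77^(-0.0077) = 1.002015
δ_res = (-7.588 + 1000) × 1.002015 − 1000 = 994.412 − 1000 = -5.59‰

-5.6‰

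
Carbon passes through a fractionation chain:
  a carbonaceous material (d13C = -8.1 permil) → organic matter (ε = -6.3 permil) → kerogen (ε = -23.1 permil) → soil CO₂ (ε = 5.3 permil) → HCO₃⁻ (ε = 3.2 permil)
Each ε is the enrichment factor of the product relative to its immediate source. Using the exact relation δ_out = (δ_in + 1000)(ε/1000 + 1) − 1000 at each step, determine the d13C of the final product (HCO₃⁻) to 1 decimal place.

-28.9 permil

step 1: δ = (-8.10 + 1000)·(-6.3/1000 + 1) − 1000 = -14.35 permil
step 2: δ = (-14.35 + 1000)·(-23.1/1000 + 1) − 1000 = -37.12 permil
step 3: δ = (-37.12 + 1000)·(5.3/1000 + 1) − 1000 = -32.01 permil
step 4: δ = (-32.01 + 1000)·(3.2/1000 + 1) − 1000 = -28.92 permil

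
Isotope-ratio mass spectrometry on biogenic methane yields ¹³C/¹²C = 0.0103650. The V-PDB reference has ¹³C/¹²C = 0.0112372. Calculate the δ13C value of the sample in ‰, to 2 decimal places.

δ13C = (R_sample / R_standard − 1) × 1000
R_sample / R_standard = 0.0103650 / 0.0112372 = 0.922383
δ13C = (0.922383 − 1) × 1000 = -77.617‰

-77.62‰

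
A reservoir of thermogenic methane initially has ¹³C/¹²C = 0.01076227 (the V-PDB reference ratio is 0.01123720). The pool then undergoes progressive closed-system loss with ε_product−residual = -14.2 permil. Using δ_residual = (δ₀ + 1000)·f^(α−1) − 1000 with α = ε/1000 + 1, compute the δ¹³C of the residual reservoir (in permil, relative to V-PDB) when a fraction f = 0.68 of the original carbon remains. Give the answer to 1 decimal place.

-37.0 permil

δ₀ = (0.01076227/0.01123720 − 1)×1000 = (0.957736 − 1)×1000 = -42.264 permil
α − 1 = ε/1000 = -0.0142
f^(α−1) = 0.68^(-0.0142) = 1.005491
δ_res = (-42.264 + 1000) × 1.005491 − 1000 = 962.995 − 1000 = -37.00 permil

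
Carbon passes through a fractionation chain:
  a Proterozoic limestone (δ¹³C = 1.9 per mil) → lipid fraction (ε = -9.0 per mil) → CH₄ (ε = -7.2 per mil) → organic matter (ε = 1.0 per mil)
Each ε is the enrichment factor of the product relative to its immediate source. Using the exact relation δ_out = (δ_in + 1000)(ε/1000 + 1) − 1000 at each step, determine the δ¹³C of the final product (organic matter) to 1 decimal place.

step 1: δ = (1.90 + 1000)·(-9.0/1000 + 1) − 1000 = -7.12 per mil
step 2: δ = (-7.12 + 1000)·(-7.2/1000 + 1) − 1000 = -14.27 per mil
step 3: δ = (-14.27 + 1000)·(1.0/1000 + 1) − 1000 = -13.28 per mil

-13.3 per mil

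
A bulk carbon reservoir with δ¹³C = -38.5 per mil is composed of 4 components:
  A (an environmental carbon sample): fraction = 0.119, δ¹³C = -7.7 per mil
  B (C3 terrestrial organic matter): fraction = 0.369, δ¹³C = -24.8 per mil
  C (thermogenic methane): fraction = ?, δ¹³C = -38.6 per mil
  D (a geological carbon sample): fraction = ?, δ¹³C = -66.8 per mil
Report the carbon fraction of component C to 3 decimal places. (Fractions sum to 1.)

0.205

Let f_C and f_D be the unknown fractions; fractions sum to 1 so f_C + f_D = 0.512.
Mass balance: Σ fᵢ·δᵢ = δ_bulk ⇒ f_C·(-38.6) + f_D·(-66.8) = -38.5 − (-10.067) = -28.433
Substitute f_D = 0.512 − f_C:
f_C·(-38.6 − -66.8) = -28.433 − 0.512×(-66.8) = 5.769
f_C = 5.769 / 28.2 = 0.2046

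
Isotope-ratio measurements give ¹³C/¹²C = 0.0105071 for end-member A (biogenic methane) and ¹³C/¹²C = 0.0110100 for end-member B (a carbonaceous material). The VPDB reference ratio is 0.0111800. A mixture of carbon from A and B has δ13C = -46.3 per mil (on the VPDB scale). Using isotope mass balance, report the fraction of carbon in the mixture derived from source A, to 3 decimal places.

δ_A = (0.0105071/0.0111800 − 1)×1000 = (0.939812 − 1)×1000 = -60.188 per mil
δ_B = (0.0110100/0.0111800 − 1)×1000 = (0.984794 − 1)×1000 = -15.206 per mil
f_A = (δ_mix − δ_B)/(δ_A − δ_B) = (-46.3 − (-15.206))/(-60.188 − (-15.206))
f_A = -31.094 / -44.982 = 0.6913

0.691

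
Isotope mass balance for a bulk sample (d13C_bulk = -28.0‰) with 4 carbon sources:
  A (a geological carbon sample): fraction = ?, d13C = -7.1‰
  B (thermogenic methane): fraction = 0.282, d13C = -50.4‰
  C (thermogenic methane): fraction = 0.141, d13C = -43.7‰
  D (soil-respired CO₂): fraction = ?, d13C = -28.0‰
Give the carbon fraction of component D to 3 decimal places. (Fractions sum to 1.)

Let f_D and f_A be the unknown fractions; fractions sum to 1 so f_D + f_A = 0.577.
Mass balance: Σ fᵢ·δᵢ = δ_bulk ⇒ f_D·(-28.0) + f_A·(-7.1) = -28.0 − (-20.374) = -7.626
Substitute f_A = 0.577 − f_D:
f_D·(-28.0 − -7.1) = -7.626 − 0.577×(-7.1) = -3.529
f_D = -3.529 / -20.9 = 0.1688

0.169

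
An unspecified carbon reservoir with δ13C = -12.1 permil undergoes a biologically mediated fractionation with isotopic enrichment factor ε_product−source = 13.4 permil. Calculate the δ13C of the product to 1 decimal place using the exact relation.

Exactly, δ_product = (δ_source + 1000)·(ε/1000 + 1) − 1000.
δ_product = (-12.1 + 1000) × (13.4/1000 + 1) − 1000
δ_product = 1.14 permil

1.1 permil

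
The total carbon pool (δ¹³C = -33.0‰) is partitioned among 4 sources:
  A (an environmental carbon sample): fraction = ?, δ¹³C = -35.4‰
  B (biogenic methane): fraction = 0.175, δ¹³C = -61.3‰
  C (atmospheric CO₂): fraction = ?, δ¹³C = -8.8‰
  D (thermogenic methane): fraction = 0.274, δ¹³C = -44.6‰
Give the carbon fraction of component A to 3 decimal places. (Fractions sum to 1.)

0.196

Let f_A and f_C be the unknown fractions; fractions sum to 1 so f_A + f_C = 0.551.
Mass balance: Σ fᵢ·δᵢ = δ_bulk ⇒ f_A·(-35.4) + f_C·(-8.8) = -33.0 − (-22.948) = -10.052
Substitute f_C = 0.551 − f_A:
f_A·(-35.4 − -8.8) = -10.052 − 0.551×(-8.8) = -5.203
f_A = -5.203 / -26.6 = 0.1956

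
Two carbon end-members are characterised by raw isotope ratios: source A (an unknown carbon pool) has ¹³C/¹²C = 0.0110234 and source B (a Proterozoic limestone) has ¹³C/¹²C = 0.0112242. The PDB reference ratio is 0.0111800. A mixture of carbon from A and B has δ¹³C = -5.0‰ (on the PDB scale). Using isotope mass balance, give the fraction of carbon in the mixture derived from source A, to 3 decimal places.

0.499

δ_A = (0.0110234/0.0111800 − 1)×1000 = (0.985993 − 1)×1000 = -14.007‰
δ_B = (0.0112242/0.0111800 − 1)×1000 = (1.003953 − 1)×1000 = 3.953‰
f_A = (δ_mix − δ_B)/(δ_A − δ_B) = (-5.0 − (3.953))/(-14.007 − (3.953))
f_A = -8.953 / -17.961 = 0.4985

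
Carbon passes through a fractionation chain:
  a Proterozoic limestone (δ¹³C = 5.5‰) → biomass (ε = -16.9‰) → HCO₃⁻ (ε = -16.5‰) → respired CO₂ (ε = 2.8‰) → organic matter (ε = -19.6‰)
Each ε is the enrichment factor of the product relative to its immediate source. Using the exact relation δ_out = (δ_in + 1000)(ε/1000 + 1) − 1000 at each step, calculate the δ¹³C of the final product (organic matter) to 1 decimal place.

-44.2‰

step 1: δ = (5.50 + 1000)·(-16.9/1000 + 1) − 1000 = -11.49‰
step 2: δ = (-11.49 + 1000)·(-16.5/1000 + 1) − 1000 = -27.80‰
step 3: δ = (-27.80 + 1000)·(2.8/1000 + 1) − 1000 = -25.08‰
step 4: δ = (-25.08 + 1000)·(-19.6/1000 + 1) − 1000 = -44.19‰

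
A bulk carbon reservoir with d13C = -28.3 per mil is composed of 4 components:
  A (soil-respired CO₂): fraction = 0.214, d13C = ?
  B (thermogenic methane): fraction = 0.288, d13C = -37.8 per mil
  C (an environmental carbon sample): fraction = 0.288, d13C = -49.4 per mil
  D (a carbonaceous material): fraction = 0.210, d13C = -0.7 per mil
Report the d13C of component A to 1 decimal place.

Isotope mass balance: δ_bulk = Σ fᵢ·δᵢ.
-28.3 = 0.214×δ_A + 0.288×(-37.8) + 0.288×(-49.4) + 0.210×(-0.7)
0.214·δ_A = -28.3 − (-25.261) = -3.039
δ_A = -3.039 / 0.214 = -14.20 per mil

-14.2 per mil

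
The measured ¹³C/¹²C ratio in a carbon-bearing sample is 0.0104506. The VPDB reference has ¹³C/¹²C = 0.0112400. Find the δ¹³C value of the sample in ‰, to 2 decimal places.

-70.23‰

δ¹³C = (R_sample / R_standard − 1) × 1000
R_sample / R_standard = 0.0104506 / 0.0112400 = 0.929769
δ¹³C = (0.929769 − 1) × 1000 = -70.231‰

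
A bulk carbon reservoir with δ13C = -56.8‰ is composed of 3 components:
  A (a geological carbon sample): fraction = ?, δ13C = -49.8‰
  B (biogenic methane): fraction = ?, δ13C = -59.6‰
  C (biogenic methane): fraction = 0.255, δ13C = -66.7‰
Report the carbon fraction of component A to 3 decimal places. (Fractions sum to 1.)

0.470

Let f_A and f_B be the unknown fractions; fractions sum to 1 so f_A + f_B = 0.745.
Mass balance: Σ fᵢ·δᵢ = δ_bulk ⇒ f_A·(-49.8) + f_B·(-59.6) = -56.8 − (-17.009) = -39.791
Substitute f_B = 0.745 − f_A:
f_A·(-49.8 − -59.6) = -39.791 − 0.745×(-59.6) = 4.611
f_A = 4.611 / 9.8 = 0.4705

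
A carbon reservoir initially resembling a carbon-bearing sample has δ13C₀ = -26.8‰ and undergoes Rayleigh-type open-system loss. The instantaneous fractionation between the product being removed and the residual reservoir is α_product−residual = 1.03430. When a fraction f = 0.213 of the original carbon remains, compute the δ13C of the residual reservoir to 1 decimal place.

Rayleigh residual: δ_res = (δ₀ + 1000)·f^(α−1) − 1000
α − 1 = 0.03430
f^(α−1) = 0.213^(0.03430) = 0.948339
δ_res = (-26.8 + 1000) × 0.948339 − 1000 = 922.923 − 1000 = -77.08‰

-77.1‰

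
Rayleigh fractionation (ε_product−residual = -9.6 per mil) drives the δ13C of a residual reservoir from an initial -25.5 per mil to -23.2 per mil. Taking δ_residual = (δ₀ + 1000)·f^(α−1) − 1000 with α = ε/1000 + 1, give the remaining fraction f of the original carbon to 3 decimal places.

α − 1 = ε/1000 = -0.0096
(δ_res + 1000)/(δ₀ + 1000) = (-23.2 + 1000)/(-25.5 + 1000) = 976.8/974.5 = 1.002360
f = 1.002360^(1/-0.0096) = exp(ln(1.002360)/-0.0096) = exp(0.00236/-0.0096)
f = exp(-0.2456) = 0.7823

0.782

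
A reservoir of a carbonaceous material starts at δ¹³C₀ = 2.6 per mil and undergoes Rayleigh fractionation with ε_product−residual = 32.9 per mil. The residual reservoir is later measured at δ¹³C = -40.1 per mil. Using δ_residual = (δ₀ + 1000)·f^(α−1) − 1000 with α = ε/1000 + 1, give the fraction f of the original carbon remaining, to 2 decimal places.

0.27

α − 1 = ε/1000 = 0.0329
(δ_res + 1000)/(δ₀ + 1000) = (-40.1 + 1000)/(2.6 + 1000) = 959.9/1002.6 = 0.957411
f = 0.957411^(1/0.0329) = exp(ln(0.957411)/0.0329) = exp(-0.04352/0.0329)
f = exp(-1.3229) = 0.2664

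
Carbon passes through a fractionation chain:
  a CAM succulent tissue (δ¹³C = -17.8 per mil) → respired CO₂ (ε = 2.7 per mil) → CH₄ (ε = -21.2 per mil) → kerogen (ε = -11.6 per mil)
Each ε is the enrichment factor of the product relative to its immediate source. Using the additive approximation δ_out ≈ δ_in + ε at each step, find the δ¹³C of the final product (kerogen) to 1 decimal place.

step 1: δ ≈ -17.8 + (2.7) = -15.1 per mil
step 2: δ ≈ -15.1 + (-21.2) = -36.3 per mil
step 3: δ ≈ -36.3 + (-11.6) = -47.9 per mil

-47.9 per mil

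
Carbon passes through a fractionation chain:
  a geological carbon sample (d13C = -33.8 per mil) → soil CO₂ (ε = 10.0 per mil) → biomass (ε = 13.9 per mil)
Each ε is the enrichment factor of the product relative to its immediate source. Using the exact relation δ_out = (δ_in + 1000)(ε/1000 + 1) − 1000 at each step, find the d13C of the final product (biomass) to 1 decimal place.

step 1: δ = (-33.80 + 1000)·(10.0/1000 + 1) − 1000 = -24.14 per mil
step 2: δ = (-24.14 + 1000)·(13.9/1000 + 1) − 1000 = -10.57 per mil

-10.6 per mil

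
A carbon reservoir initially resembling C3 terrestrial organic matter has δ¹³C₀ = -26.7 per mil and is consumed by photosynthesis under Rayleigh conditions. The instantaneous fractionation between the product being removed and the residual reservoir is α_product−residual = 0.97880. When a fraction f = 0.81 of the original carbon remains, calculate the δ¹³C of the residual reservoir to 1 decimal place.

-22.3 per mil

Rayleigh residual: δ_res = (δ₀ + 1000)·f^(α−1) − 1000
α − 1 = -0.02120
f^(α−1) = 0.81^(-0.02120) = 1.004477
δ_res = (-26.7 + 1000) × 1.004477 − 1000 = 977.658 − 1000 = -22.34 per mil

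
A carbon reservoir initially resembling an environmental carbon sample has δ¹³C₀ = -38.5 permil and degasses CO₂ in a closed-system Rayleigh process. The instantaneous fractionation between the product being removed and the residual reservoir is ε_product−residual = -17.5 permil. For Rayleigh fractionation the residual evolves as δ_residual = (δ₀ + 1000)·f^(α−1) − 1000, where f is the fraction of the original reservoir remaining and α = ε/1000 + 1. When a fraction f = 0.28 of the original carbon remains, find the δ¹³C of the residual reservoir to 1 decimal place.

Rayleigh residual: δ_res = (δ₀ + 1000)·f^(α−1) − 1000
α = ε/1000 + 1 = 0.98250, so α − 1 = -0.01750
f^(α−1) = 0.28^(-0.01750) = 1.022527
δ_res = (-38.5 + 1000) × 1.022527 − 1000 = 983.160 − 1000 = -16.84 permil

-16.8 permil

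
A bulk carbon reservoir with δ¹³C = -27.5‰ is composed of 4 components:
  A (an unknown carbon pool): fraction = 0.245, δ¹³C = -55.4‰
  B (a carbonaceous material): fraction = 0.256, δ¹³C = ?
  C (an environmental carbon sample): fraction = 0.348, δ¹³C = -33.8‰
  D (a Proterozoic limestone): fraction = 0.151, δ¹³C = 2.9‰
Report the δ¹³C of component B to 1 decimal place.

Isotope mass balance: δ_bulk = Σ fᵢ·δᵢ.
-27.5 = 0.245×(-55.4) + 0.256×δ_B + 0.348×(-33.8) + 0.151×(2.9)
0.256·δ_B = -27.5 − (-24.897) = -2.603
δ_B = -2.603 / 0.256 = -10.17‰

-10.2‰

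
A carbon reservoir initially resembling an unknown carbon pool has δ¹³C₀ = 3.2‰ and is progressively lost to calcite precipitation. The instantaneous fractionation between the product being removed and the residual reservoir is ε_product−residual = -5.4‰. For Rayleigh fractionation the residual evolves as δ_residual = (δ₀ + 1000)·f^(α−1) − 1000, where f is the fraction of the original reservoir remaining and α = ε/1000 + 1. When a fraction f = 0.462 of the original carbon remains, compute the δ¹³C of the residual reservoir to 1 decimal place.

Rayleigh residual: δ_res = (δ₀ + 1000)·f^(α−1) − 1000
α = ε/1000 + 1 = 0.99460, so α − 1 = -0.00540
f^(α−1) = 0.462^(-0.00540) = 1.004179
δ_res = (3.2 + 1000) × 1.004179 − 1000 = 1007.392 − 1000 = 7.39‰

7.4‰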